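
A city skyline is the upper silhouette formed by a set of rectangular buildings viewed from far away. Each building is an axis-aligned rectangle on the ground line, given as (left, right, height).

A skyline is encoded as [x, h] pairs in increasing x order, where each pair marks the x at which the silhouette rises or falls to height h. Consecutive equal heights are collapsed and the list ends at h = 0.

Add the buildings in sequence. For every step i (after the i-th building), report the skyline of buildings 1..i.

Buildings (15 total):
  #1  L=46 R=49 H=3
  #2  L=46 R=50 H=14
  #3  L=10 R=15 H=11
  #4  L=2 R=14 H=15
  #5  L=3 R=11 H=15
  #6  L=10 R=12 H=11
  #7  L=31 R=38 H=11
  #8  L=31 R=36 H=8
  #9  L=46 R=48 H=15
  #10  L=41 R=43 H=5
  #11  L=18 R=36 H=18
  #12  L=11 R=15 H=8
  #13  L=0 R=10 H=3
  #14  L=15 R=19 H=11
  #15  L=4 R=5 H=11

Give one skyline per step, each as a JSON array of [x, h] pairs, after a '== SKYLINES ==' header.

== SKYLINES ==
[[46,3],[49,0]]
[[46,14],[50,0]]
[[10,11],[15,0],[46,14],[50,0]]
[[2,15],[14,11],[15,0],[46,14],[50,0]]
[[2,15],[14,11],[15,0],[46,14],[50,0]]
[[2,15],[14,11],[15,0],[46,14],[50,0]]
[[2,15],[14,11],[15,0],[31,11],[38,0],[46,14],[50,0]]
[[2,15],[14,11],[15,0],[31,11],[38,0],[46,14],[50,0]]
[[2,15],[14,11],[15,0],[31,11],[38,0],[46,15],[48,14],[50,0]]
[[2,15],[14,11],[15,0],[31,11],[38,0],[41,5],[43,0],[46,15],[48,14],[50,0]]
[[2,15],[14,11],[15,0],[18,18],[36,11],[38,0],[41,5],[43,0],[46,15],[48,14],[50,0]]
[[2,15],[14,11],[15,0],[18,18],[36,11],[38,0],[41,5],[43,0],[46,15],[48,14],[50,0]]
[[0,3],[2,15],[14,11],[15,0],[18,18],[36,11],[38,0],[41,5],[43,0],[46,15],[48,14],[50,0]]
[[0,3],[2,15],[14,11],[18,18],[36,11],[38,0],[41,5],[43,0],[46,15],[48,14],[50,0]]
[[0,3],[2,15],[14,11],[18,18],[36,11],[38,0],[41,5],[43,0],[46,15],[48,14],[50,0]]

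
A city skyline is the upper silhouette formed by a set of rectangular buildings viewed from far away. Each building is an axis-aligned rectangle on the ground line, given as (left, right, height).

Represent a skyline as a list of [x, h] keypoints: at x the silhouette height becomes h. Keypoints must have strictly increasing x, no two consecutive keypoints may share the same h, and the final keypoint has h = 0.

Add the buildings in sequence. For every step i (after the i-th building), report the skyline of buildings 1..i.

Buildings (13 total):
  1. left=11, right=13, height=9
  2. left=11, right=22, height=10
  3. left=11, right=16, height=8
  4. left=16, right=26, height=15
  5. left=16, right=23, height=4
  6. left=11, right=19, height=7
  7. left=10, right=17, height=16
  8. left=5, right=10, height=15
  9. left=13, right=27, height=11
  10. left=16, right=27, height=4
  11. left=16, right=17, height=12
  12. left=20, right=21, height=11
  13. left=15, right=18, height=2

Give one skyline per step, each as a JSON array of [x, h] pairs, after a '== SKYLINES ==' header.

== SKYLINES ==
[[11,9],[13,0]]
[[11,10],[22,0]]
[[11,10],[22,0]]
[[11,10],[16,15],[26,0]]
[[11,10],[16,15],[26,0]]
[[11,10],[16,15],[26,0]]
[[10,16],[17,15],[26,0]]
[[5,15],[10,16],[17,15],[26,0]]
[[5,15],[10,16],[17,15],[26,11],[27,0]]
[[5,15],[10,16],[17,15],[26,11],[27,0]]
[[5,15],[10,16],[17,15],[26,11],[27,0]]
[[5,15],[10,16],[17,15],[26,11],[27,0]]
[[5,15],[10,16],[17,15],[26,11],[27,0]]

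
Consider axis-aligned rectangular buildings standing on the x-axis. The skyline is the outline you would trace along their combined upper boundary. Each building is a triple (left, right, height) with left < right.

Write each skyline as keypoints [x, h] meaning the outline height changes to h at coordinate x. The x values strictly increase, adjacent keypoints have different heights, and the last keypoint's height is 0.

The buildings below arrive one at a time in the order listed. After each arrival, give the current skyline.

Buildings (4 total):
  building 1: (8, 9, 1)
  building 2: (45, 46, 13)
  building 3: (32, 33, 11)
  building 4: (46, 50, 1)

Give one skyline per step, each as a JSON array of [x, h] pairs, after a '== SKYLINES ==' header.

== SKYLINES ==
[[8,1],[9,0]]
[[8,1],[9,0],[45,13],[46,0]]
[[8,1],[9,0],[32,11],[33,0],[45,13],[46,0]]
[[8,1],[9,0],[32,11],[33,0],[45,13],[46,1],[50,0]]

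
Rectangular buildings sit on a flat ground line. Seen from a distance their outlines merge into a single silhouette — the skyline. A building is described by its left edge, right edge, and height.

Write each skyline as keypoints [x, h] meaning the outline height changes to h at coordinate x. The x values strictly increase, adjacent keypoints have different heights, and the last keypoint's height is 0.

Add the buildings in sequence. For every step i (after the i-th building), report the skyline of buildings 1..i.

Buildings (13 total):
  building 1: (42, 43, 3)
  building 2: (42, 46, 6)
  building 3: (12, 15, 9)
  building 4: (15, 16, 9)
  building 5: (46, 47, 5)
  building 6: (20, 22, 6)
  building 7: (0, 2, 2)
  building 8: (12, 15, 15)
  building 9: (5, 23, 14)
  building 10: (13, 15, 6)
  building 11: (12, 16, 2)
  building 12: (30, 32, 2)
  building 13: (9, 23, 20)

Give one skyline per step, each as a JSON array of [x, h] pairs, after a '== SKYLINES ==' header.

== SKYLINES ==
[[42,3],[43,0]]
[[42,6],[46,0]]
[[12,9],[15,0],[42,6],[46,0]]
[[12,9],[16,0],[42,6],[46,0]]
[[12,9],[16,0],[42,6],[46,5],[47,0]]
[[12,9],[16,0],[20,6],[22,0],[42,6],[46,5],[47,0]]
[[0,2],[2,0],[12,9],[16,0],[20,6],[22,0],[42,6],[46,5],[47,0]]
[[0,2],[2,0],[12,15],[15,9],[16,0],[20,6],[22,0],[42,6],[46,5],[47,0]]
[[0,2],[2,0],[5,14],[12,15],[15,14],[23,0],[42,6],[46,5],[47,0]]
[[0,2],[2,0],[5,14],[12,15],[15,14],[23,0],[42,6],[46,5],[47,0]]
[[0,2],[2,0],[5,14],[12,15],[15,14],[23,0],[42,6],[46,5],[47,0]]
[[0,2],[2,0],[5,14],[12,15],[15,14],[23,0],[30,2],[32,0],[42,6],[46,5],[47,0]]
[[0,2],[2,0],[5,14],[9,20],[23,0],[30,2],[32,0],[42,6],[46,5],[47,0]]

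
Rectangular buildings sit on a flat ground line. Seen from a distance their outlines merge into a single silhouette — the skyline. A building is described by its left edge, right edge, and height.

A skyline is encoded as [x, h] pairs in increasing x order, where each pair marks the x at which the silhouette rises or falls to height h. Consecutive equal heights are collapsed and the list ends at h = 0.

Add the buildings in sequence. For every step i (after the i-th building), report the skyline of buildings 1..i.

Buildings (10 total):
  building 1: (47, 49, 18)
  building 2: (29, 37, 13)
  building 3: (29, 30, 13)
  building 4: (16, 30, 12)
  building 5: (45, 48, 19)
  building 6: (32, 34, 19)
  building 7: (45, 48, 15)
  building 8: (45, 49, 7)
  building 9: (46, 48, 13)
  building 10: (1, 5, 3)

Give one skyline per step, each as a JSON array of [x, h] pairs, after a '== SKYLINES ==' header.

== SKYLINES ==
[[47,18],[49,0]]
[[29,13],[37,0],[47,18],[49,0]]
[[29,13],[37,0],[47,18],[49,0]]
[[16,12],[29,13],[37,0],[47,18],[49,0]]
[[16,12],[29,13],[37,0],[45,19],[48,18],[49,0]]
[[16,12],[29,13],[32,19],[34,13],[37,0],[45,19],[48,18],[49,0]]
[[16,12],[29,13],[32,19],[34,13],[37,0],[45,19],[48,18],[49,0]]
[[16,12],[29,13],[32,19],[34,13],[37,0],[45,19],[48,18],[49,0]]
[[16,12],[29,13],[32,19],[34,13],[37,0],[45,19],[48,18],[49,0]]
[[1,3],[5,0],[16,12],[29,13],[32,19],[34,13],[37,0],[45,19],[48,18],[49,0]]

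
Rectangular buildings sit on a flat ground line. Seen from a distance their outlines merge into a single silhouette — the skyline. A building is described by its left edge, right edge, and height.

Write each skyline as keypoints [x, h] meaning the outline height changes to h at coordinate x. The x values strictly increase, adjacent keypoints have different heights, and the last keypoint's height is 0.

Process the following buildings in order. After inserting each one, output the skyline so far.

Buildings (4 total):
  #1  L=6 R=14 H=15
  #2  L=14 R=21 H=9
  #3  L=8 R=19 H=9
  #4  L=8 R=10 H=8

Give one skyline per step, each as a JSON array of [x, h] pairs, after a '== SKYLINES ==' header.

== SKYLINES ==
[[6,15],[14,0]]
[[6,15],[14,9],[21,0]]
[[6,15],[14,9],[21,0]]
[[6,15],[14,9],[21,0]]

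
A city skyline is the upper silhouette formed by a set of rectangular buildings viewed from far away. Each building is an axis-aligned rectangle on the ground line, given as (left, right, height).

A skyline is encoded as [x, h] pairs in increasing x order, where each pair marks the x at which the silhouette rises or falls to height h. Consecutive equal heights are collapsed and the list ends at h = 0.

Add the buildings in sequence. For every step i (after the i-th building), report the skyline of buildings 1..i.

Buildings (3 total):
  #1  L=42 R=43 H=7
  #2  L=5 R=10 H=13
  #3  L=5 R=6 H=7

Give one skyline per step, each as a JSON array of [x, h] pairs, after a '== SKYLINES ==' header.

== SKYLINES ==
[[42,7],[43,0]]
[[5,13],[10,0],[42,7],[43,0]]
[[5,13],[10,0],[42,7],[43,0]]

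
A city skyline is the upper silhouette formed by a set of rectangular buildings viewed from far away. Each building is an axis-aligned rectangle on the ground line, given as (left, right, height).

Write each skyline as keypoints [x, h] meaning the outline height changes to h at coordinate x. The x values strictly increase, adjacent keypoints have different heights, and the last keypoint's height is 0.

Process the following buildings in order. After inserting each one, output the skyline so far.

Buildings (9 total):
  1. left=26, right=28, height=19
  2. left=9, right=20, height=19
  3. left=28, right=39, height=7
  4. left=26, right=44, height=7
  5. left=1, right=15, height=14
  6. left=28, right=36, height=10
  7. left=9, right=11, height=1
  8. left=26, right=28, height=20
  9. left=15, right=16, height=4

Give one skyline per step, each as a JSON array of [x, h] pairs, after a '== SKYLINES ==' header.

== SKYLINES ==
[[26,19],[28,0]]
[[9,19],[20,0],[26,19],[28,0]]
[[9,19],[20,0],[26,19],[28,7],[39,0]]
[[9,19],[20,0],[26,19],[28,7],[44,0]]
[[1,14],[9,19],[20,0],[26,19],[28,7],[44,0]]
[[1,14],[9,19],[20,0],[26,19],[28,10],[36,7],[44,0]]
[[1,14],[9,19],[20,0],[26,19],[28,10],[36,7],[44,0]]
[[1,14],[9,19],[20,0],[26,20],[28,10],[36,7],[44,0]]
[[1,14],[9,19],[20,0],[26,20],[28,10],[36,7],[44,0]]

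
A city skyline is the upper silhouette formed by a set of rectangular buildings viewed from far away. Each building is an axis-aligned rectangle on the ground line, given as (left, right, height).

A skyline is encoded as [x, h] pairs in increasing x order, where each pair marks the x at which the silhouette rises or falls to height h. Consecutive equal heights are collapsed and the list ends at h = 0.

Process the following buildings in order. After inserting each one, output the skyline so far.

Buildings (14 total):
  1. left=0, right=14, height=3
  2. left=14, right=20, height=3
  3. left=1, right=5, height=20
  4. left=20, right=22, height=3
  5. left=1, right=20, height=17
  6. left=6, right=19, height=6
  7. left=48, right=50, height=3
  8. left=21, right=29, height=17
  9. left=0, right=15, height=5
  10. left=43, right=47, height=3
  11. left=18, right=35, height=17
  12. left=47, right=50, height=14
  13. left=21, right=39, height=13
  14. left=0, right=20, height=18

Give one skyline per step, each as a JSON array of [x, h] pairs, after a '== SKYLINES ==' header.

== SKYLINES ==
[[0,3],[14,0]]
[[0,3],[20,0]]
[[0,3],[1,20],[5,3],[20,0]]
[[0,3],[1,20],[5,3],[22,0]]
[[0,3],[1,20],[5,17],[20,3],[22,0]]
[[0,3],[1,20],[5,17],[20,3],[22,0]]
[[0,3],[1,20],[5,17],[20,3],[22,0],[48,3],[50,0]]
[[0,3],[1,20],[5,17],[20,3],[21,17],[29,0],[48,3],[50,0]]
[[0,5],[1,20],[5,17],[20,3],[21,17],[29,0],[48,3],[50,0]]
[[0,5],[1,20],[5,17],[20,3],[21,17],[29,0],[43,3],[47,0],[48,3],[50,0]]
[[0,5],[1,20],[5,17],[35,0],[43,3],[47,0],[48,3],[50,0]]
[[0,5],[1,20],[5,17],[35,0],[43,3],[47,14],[50,0]]
[[0,5],[1,20],[5,17],[35,13],[39,0],[43,3],[47,14],[50,0]]
[[0,18],[1,20],[5,18],[20,17],[35,13],[39,0],[43,3],[47,14],[50,0]]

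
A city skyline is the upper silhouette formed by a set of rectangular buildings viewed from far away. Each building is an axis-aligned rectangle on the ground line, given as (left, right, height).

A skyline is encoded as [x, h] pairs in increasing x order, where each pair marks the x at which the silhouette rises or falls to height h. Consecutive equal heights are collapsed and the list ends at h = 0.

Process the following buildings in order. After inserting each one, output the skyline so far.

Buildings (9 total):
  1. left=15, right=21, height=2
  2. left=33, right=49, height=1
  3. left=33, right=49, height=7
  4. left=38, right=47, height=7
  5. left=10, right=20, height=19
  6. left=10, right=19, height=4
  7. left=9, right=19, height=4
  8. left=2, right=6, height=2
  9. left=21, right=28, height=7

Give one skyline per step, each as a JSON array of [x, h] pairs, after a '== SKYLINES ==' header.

== SKYLINES ==
[[15,2],[21,0]]
[[15,2],[21,0],[33,1],[49,0]]
[[15,2],[21,0],[33,7],[49,0]]
[[15,2],[21,0],[33,7],[49,0]]
[[10,19],[20,2],[21,0],[33,7],[49,0]]
[[10,19],[20,2],[21,0],[33,7],[49,0]]
[[9,4],[10,19],[20,2],[21,0],[33,7],[49,0]]
[[2,2],[6,0],[9,4],[10,19],[20,2],[21,0],[33,7],[49,0]]
[[2,2],[6,0],[9,4],[10,19],[20,2],[21,7],[28,0],[33,7],[49,0]]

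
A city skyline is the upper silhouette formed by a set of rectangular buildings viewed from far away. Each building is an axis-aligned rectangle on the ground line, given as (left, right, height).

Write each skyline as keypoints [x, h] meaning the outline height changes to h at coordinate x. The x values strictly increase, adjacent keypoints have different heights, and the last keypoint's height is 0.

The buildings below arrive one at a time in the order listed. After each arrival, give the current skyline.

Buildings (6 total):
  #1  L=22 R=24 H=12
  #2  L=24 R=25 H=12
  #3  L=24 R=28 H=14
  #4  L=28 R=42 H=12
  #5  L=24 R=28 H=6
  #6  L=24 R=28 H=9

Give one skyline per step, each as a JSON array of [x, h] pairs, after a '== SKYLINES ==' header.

== SKYLINES ==
[[22,12],[24,0]]
[[22,12],[25,0]]
[[22,12],[24,14],[28,0]]
[[22,12],[24,14],[28,12],[42,0]]
[[22,12],[24,14],[28,12],[42,0]]
[[22,12],[24,14],[28,12],[42,0]]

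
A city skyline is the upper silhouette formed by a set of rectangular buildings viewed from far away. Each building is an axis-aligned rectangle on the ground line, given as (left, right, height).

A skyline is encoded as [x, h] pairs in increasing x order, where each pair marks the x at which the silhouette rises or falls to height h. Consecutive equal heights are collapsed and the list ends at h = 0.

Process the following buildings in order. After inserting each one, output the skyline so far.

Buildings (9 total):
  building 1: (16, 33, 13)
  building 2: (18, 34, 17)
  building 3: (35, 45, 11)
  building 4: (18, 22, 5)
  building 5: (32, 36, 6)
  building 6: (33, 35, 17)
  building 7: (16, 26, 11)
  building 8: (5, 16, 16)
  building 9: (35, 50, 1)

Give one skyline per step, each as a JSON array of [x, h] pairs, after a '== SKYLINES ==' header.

== SKYLINES ==
[[16,13],[33,0]]
[[16,13],[18,17],[34,0]]
[[16,13],[18,17],[34,0],[35,11],[45,0]]
[[16,13],[18,17],[34,0],[35,11],[45,0]]
[[16,13],[18,17],[34,6],[35,11],[45,0]]
[[16,13],[18,17],[35,11],[45,0]]
[[16,13],[18,17],[35,11],[45,0]]
[[5,16],[16,13],[18,17],[35,11],[45,0]]
[[5,16],[16,13],[18,17],[35,11],[45,1],[50,0]]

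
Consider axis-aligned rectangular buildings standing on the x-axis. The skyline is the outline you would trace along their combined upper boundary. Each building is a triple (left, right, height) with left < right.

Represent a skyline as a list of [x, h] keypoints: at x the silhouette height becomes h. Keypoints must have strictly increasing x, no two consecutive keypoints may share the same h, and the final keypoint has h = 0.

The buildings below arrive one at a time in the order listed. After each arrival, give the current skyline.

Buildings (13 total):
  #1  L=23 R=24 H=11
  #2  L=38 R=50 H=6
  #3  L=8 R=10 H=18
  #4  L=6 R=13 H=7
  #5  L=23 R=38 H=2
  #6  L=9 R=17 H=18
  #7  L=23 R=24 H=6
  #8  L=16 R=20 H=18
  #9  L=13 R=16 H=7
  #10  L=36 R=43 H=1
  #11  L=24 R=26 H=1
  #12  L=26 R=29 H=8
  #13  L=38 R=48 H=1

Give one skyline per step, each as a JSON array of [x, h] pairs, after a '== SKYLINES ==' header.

== SKYLINES ==
[[23,11],[24,0]]
[[23,11],[24,0],[38,6],[50,0]]
[[8,18],[10,0],[23,11],[24,0],[38,6],[50,0]]
[[6,7],[8,18],[10,7],[13,0],[23,11],[24,0],[38,6],[50,0]]
[[6,7],[8,18],[10,7],[13,0],[23,11],[24,2],[38,6],[50,0]]
[[6,7],[8,18],[17,0],[23,11],[24,2],[38,6],[50,0]]
[[6,7],[8,18],[17,0],[23,11],[24,2],[38,6],[50,0]]
[[6,7],[8,18],[20,0],[23,11],[24,2],[38,6],[50,0]]
[[6,7],[8,18],[20,0],[23,11],[24,2],[38,6],[50,0]]
[[6,7],[8,18],[20,0],[23,11],[24,2],[38,6],[50,0]]
[[6,7],[8,18],[20,0],[23,11],[24,2],[38,6],[50,0]]
[[6,7],[8,18],[20,0],[23,11],[24,2],[26,8],[29,2],[38,6],[50,0]]
[[6,7],[8,18],[20,0],[23,11],[24,2],[26,8],[29,2],[38,6],[50,0]]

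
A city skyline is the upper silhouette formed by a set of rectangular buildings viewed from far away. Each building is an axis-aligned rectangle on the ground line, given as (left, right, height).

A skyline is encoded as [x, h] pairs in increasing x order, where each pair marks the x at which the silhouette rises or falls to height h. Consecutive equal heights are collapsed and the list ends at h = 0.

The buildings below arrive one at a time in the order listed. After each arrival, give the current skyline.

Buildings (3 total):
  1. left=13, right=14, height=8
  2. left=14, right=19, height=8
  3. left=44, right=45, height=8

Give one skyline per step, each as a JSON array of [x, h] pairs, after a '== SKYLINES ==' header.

== SKYLINES ==
[[13,8],[14,0]]
[[13,8],[19,0]]
[[13,8],[19,0],[44,8],[45,0]]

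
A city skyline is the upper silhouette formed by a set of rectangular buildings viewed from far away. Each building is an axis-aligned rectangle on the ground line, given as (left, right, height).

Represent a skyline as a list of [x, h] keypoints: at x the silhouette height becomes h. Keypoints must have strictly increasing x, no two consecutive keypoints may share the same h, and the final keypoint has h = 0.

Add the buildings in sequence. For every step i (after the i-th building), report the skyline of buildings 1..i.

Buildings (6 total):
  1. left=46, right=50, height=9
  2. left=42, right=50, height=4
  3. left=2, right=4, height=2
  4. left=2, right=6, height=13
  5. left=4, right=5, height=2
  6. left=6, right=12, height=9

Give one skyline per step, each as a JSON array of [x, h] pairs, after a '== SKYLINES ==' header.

== SKYLINES ==
[[46,9],[50,0]]
[[42,4],[46,9],[50,0]]
[[2,2],[4,0],[42,4],[46,9],[50,0]]
[[2,13],[6,0],[42,4],[46,9],[50,0]]
[[2,13],[6,0],[42,4],[46,9],[50,0]]
[[2,13],[6,9],[12,0],[42,4],[46,9],[50,0]]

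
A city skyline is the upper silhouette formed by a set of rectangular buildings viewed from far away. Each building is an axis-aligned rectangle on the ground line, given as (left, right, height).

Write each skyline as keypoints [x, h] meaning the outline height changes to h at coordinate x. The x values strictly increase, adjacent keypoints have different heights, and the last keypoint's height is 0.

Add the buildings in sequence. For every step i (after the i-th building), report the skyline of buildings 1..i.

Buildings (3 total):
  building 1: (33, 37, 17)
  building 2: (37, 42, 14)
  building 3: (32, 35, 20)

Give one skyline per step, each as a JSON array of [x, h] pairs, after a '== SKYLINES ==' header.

== SKYLINES ==
[[33,17],[37,0]]
[[33,17],[37,14],[42,0]]
[[32,20],[35,17],[37,14],[42,0]]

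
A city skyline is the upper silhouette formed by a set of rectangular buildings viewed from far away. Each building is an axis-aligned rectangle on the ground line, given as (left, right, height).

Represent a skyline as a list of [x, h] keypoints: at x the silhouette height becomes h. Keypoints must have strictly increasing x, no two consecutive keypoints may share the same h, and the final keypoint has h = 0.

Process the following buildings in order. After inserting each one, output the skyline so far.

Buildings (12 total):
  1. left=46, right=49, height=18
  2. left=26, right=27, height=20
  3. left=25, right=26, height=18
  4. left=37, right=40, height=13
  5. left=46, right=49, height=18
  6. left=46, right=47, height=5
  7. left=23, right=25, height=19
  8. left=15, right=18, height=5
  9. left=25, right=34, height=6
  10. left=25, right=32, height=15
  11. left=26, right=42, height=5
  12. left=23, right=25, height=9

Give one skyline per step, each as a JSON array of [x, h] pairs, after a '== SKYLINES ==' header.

== SKYLINES ==
[[46,18],[49,0]]
[[26,20],[27,0],[46,18],[49,0]]
[[25,18],[26,20],[27,0],[46,18],[49,0]]
[[25,18],[26,20],[27,0],[37,13],[40,0],[46,18],[49,0]]
[[25,18],[26,20],[27,0],[37,13],[40,0],[46,18],[49,0]]
[[25,18],[26,20],[27,0],[37,13],[40,0],[46,18],[49,0]]
[[23,19],[25,18],[26,20],[27,0],[37,13],[40,0],[46,18],[49,0]]
[[15,5],[18,0],[23,19],[25,18],[26,20],[27,0],[37,13],[40,0],[46,18],[49,0]]
[[15,5],[18,0],[23,19],[25,18],[26,20],[27,6],[34,0],[37,13],[40,0],[46,18],[49,0]]
[[15,5],[18,0],[23,19],[25,18],[26,20],[27,15],[32,6],[34,0],[37,13],[40,0],[46,18],[49,0]]
[[15,5],[18,0],[23,19],[25,18],[26,20],[27,15],[32,6],[34,5],[37,13],[40,5],[42,0],[46,18],[49,0]]
[[15,5],[18,0],[23,19],[25,18],[26,20],[27,15],[32,6],[34,5],[37,13],[40,5],[42,0],[46,18],[49,0]]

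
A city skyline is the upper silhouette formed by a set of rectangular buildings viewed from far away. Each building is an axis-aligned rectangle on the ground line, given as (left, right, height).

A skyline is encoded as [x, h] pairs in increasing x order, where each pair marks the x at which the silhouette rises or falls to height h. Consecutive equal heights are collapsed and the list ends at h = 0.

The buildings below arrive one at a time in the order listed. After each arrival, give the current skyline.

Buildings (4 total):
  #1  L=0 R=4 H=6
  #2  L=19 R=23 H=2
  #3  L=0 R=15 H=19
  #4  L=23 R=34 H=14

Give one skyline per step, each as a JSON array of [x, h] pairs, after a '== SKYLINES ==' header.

== SKYLINES ==
[[0,6],[4,0]]
[[0,6],[4,0],[19,2],[23,0]]
[[0,19],[15,0],[19,2],[23,0]]
[[0,19],[15,0],[19,2],[23,14],[34,0]]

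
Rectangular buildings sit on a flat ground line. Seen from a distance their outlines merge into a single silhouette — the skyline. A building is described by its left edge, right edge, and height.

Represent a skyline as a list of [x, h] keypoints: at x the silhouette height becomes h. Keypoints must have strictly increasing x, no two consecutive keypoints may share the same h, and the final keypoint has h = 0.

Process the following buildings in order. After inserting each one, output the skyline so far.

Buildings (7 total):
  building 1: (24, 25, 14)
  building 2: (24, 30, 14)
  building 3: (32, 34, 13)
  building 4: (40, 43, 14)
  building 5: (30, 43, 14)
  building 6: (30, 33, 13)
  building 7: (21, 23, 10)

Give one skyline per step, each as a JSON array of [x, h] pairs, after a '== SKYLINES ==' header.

== SKYLINES ==
[[24,14],[25,0]]
[[24,14],[30,0]]
[[24,14],[30,0],[32,13],[34,0]]
[[24,14],[30,0],[32,13],[34,0],[40,14],[43,0]]
[[24,14],[43,0]]
[[24,14],[43,0]]
[[21,10],[23,0],[24,14],[43,0]]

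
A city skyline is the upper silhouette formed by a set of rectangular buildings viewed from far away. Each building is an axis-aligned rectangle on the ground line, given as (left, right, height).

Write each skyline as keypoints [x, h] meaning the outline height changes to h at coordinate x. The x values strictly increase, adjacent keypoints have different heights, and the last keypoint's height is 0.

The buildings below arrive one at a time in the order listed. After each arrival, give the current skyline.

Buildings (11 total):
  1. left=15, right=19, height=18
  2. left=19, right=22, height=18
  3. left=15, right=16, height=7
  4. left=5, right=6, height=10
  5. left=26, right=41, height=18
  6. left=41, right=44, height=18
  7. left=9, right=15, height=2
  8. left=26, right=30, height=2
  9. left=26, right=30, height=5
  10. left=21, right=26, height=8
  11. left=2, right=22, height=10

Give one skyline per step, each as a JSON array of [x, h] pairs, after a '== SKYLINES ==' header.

== SKYLINES ==
[[15,18],[19,0]]
[[15,18],[22,0]]
[[15,18],[22,0]]
[[5,10],[6,0],[15,18],[22,0]]
[[5,10],[6,0],[15,18],[22,0],[26,18],[41,0]]
[[5,10],[6,0],[15,18],[22,0],[26,18],[44,0]]
[[5,10],[6,0],[9,2],[15,18],[22,0],[26,18],[44,0]]
[[5,10],[6,0],[9,2],[15,18],[22,0],[26,18],[44,0]]
[[5,10],[6,0],[9,2],[15,18],[22,0],[26,18],[44,0]]
[[5,10],[6,0],[9,2],[15,18],[22,8],[26,18],[44,0]]
[[2,10],[15,18],[22,8],[26,18],[44,0]]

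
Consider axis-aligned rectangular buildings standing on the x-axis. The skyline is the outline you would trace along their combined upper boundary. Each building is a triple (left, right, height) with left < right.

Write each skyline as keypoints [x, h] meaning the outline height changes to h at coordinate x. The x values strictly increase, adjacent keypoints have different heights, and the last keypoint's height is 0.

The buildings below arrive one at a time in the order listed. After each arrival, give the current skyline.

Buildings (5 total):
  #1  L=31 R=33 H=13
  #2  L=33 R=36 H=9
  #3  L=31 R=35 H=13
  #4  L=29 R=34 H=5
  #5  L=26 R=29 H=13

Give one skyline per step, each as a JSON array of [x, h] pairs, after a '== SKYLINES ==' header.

== SKYLINES ==
[[31,13],[33,0]]
[[31,13],[33,9],[36,0]]
[[31,13],[35,9],[36,0]]
[[29,5],[31,13],[35,9],[36,0]]
[[26,13],[29,5],[31,13],[35,9],[36,0]]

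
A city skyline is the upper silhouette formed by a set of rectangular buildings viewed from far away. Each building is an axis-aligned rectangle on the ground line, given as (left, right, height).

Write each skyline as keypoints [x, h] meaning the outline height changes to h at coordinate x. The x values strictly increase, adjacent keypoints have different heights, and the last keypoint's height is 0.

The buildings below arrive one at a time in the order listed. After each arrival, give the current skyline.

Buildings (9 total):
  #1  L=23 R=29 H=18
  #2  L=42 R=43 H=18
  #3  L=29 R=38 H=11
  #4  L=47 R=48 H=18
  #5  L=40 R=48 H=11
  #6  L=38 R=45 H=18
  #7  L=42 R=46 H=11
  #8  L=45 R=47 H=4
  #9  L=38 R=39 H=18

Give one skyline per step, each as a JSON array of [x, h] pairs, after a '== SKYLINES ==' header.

== SKYLINES ==
[[23,18],[29,0]]
[[23,18],[29,0],[42,18],[43,0]]
[[23,18],[29,11],[38,0],[42,18],[43,0]]
[[23,18],[29,11],[38,0],[42,18],[43,0],[47,18],[48,0]]
[[23,18],[29,11],[38,0],[40,11],[42,18],[43,11],[47,18],[48,0]]
[[23,18],[29,11],[38,18],[45,11],[47,18],[48,0]]
[[23,18],[29,11],[38,18],[45,11],[47,18],[48,0]]
[[23,18],[29,11],[38,18],[45,11],[47,18],[48,0]]
[[23,18],[29,11],[38,18],[45,11],[47,18],[48,0]]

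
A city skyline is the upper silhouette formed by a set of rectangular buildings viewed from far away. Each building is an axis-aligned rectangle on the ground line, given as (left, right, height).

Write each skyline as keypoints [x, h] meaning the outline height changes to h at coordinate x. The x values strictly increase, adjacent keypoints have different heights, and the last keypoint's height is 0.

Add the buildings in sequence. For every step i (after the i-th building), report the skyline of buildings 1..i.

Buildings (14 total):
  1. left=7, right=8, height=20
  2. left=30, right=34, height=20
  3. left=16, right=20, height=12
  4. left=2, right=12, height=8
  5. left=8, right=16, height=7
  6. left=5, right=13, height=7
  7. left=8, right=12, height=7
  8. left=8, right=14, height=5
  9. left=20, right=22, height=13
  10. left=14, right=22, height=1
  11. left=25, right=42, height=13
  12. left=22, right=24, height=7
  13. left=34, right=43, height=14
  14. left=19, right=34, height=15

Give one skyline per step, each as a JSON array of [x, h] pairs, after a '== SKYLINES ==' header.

== SKYLINES ==
[[7,20],[8,0]]
[[7,20],[8,0],[30,20],[34,0]]
[[7,20],[8,0],[16,12],[20,0],[30,20],[34,0]]
[[2,8],[7,20],[8,8],[12,0],[16,12],[20,0],[30,20],[34,0]]
[[2,8],[7,20],[8,8],[12,7],[16,12],[20,0],[30,20],[34,0]]
[[2,8],[7,20],[8,8],[12,7],[16,12],[20,0],[30,20],[34,0]]
[[2,8],[7,20],[8,8],[12,7],[16,12],[20,0],[30,20],[34,0]]
[[2,8],[7,20],[8,8],[12,7],[16,12],[20,0],[30,20],[34,0]]
[[2,8],[7,20],[8,8],[12,7],[16,12],[20,13],[22,0],[30,20],[34,0]]
[[2,8],[7,20],[8,8],[12,7],[16,12],[20,13],[22,0],[30,20],[34,0]]
[[2,8],[7,20],[8,8],[12,7],[16,12],[20,13],[22,0],[25,13],[30,20],[34,13],[42,0]]
[[2,8],[7,20],[8,8],[12,7],[16,12],[20,13],[22,7],[24,0],[25,13],[30,20],[34,13],[42,0]]
[[2,8],[7,20],[8,8],[12,7],[16,12],[20,13],[22,7],[24,0],[25,13],[30,20],[34,14],[43,0]]
[[2,8],[7,20],[8,8],[12,7],[16,12],[19,15],[30,20],[34,14],[43,0]]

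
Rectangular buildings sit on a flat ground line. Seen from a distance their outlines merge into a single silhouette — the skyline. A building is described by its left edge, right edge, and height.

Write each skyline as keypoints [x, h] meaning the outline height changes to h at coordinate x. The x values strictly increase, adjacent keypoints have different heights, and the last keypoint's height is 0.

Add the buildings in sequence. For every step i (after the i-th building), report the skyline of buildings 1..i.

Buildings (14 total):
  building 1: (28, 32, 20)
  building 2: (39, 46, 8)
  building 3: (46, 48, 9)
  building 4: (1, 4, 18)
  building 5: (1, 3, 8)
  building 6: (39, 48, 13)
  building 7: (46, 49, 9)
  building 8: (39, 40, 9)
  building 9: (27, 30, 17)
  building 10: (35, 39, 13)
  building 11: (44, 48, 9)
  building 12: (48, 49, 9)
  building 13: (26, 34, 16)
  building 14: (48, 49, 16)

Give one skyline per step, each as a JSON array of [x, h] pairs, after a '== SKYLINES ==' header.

== SKYLINES ==
[[28,20],[32,0]]
[[28,20],[32,0],[39,8],[46,0]]
[[28,20],[32,0],[39,8],[46,9],[48,0]]
[[1,18],[4,0],[28,20],[32,0],[39,8],[46,9],[48,0]]
[[1,18],[4,0],[28,20],[32,0],[39,8],[46,9],[48,0]]
[[1,18],[4,0],[28,20],[32,0],[39,13],[48,0]]
[[1,18],[4,0],[28,20],[32,0],[39,13],[48,9],[49,0]]
[[1,18],[4,0],[28,20],[32,0],[39,13],[48,9],[49,0]]
[[1,18],[4,0],[27,17],[28,20],[32,0],[39,13],[48,9],[49,0]]
[[1,18],[4,0],[27,17],[28,20],[32,0],[35,13],[48,9],[49,0]]
[[1,18],[4,0],[27,17],[28,20],[32,0],[35,13],[48,9],[49,0]]
[[1,18],[4,0],[27,17],[28,20],[32,0],[35,13],[48,9],[49,0]]
[[1,18],[4,0],[26,16],[27,17],[28,20],[32,16],[34,0],[35,13],[48,9],[49,0]]
[[1,18],[4,0],[26,16],[27,17],[28,20],[32,16],[34,0],[35,13],[48,16],[49,0]]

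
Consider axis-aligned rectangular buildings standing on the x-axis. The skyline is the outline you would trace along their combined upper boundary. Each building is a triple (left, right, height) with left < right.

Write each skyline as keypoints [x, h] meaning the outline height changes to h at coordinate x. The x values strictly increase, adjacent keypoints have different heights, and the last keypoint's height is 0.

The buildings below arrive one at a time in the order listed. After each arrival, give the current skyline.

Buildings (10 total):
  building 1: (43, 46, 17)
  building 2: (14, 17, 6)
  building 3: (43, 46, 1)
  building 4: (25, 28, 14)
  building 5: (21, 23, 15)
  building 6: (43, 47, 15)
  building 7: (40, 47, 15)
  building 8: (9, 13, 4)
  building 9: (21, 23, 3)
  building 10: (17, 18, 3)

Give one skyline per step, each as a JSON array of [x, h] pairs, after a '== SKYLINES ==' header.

== SKYLINES ==
[[43,17],[46,0]]
[[14,6],[17,0],[43,17],[46,0]]
[[14,6],[17,0],[43,17],[46,0]]
[[14,6],[17,0],[25,14],[28,0],[43,17],[46,0]]
[[14,6],[17,0],[21,15],[23,0],[25,14],[28,0],[43,17],[46,0]]
[[14,6],[17,0],[21,15],[23,0],[25,14],[28,0],[43,17],[46,15],[47,0]]
[[14,6],[17,0],[21,15],[23,0],[25,14],[28,0],[40,15],[43,17],[46,15],[47,0]]
[[9,4],[13,0],[14,6],[17,0],[21,15],[23,0],[25,14],[28,0],[40,15],[43,17],[46,15],[47,0]]
[[9,4],[13,0],[14,6],[17,0],[21,15],[23,0],[25,14],[28,0],[40,15],[43,17],[46,15],[47,0]]
[[9,4],[13,0],[14,6],[17,3],[18,0],[21,15],[23,0],[25,14],[28,0],[40,15],[43,17],[46,15],[47,0]]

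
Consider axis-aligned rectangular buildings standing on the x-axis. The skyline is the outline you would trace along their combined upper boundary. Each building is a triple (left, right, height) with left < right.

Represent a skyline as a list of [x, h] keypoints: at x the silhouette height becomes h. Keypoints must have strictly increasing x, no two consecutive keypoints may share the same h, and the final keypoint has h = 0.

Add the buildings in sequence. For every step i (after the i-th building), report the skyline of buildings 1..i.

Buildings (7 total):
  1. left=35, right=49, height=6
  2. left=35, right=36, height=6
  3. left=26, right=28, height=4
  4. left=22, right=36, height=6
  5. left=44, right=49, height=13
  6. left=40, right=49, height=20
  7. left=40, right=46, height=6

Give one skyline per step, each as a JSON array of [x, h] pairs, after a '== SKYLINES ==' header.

== SKYLINES ==
[[35,6],[49,0]]
[[35,6],[49,0]]
[[26,4],[28,0],[35,6],[49,0]]
[[22,6],[49,0]]
[[22,6],[44,13],[49,0]]
[[22,6],[40,20],[49,0]]
[[22,6],[40,20],[49,0]]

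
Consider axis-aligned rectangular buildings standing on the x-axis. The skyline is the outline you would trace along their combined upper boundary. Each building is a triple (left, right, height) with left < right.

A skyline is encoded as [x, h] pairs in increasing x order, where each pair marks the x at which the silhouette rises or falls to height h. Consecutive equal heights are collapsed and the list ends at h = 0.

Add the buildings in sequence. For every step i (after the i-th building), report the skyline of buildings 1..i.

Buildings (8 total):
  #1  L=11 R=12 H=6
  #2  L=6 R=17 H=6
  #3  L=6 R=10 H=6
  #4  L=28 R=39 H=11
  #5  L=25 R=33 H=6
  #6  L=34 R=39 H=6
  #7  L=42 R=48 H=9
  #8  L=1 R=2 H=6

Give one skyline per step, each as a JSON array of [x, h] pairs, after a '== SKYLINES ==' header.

== SKYLINES ==
[[11,6],[12,0]]
[[6,6],[17,0]]
[[6,6],[17,0]]
[[6,6],[17,0],[28,11],[39,0]]
[[6,6],[17,0],[25,6],[28,11],[39,0]]
[[6,6],[17,0],[25,6],[28,11],[39,0]]
[[6,6],[17,0],[25,6],[28,11],[39,0],[42,9],[48,0]]
[[1,6],[2,0],[6,6],[17,0],[25,6],[28,11],[39,0],[42,9],[48,0]]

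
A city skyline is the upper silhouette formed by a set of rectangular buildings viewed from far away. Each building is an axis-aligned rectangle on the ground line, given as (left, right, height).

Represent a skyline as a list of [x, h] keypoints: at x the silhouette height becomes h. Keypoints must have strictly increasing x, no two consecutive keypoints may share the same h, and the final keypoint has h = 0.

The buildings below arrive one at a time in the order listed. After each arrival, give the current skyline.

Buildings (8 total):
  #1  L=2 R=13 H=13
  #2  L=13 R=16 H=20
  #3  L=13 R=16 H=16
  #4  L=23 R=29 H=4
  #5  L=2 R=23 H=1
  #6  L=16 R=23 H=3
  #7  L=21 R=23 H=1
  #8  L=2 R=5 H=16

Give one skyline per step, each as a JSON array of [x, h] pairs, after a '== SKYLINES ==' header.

== SKYLINES ==
[[2,13],[13,0]]
[[2,13],[13,20],[16,0]]
[[2,13],[13,20],[16,0]]
[[2,13],[13,20],[16,0],[23,4],[29,0]]
[[2,13],[13,20],[16,1],[23,4],[29,0]]
[[2,13],[13,20],[16,3],[23,4],[29,0]]
[[2,13],[13,20],[16,3],[23,4],[29,0]]
[[2,16],[5,13],[13,20],[16,3],[23,4],[29,0]]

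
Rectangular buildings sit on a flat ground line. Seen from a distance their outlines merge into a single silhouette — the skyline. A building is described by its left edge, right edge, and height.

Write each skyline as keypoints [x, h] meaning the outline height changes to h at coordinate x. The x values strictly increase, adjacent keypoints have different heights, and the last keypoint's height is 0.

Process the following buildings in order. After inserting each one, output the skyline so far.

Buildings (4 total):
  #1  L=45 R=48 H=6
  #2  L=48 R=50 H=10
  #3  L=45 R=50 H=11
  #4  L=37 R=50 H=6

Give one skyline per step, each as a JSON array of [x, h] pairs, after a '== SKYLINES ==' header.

== SKYLINES ==
[[45,6],[48,0]]
[[45,6],[48,10],[50,0]]
[[45,11],[50,0]]
[[37,6],[45,11],[50,0]]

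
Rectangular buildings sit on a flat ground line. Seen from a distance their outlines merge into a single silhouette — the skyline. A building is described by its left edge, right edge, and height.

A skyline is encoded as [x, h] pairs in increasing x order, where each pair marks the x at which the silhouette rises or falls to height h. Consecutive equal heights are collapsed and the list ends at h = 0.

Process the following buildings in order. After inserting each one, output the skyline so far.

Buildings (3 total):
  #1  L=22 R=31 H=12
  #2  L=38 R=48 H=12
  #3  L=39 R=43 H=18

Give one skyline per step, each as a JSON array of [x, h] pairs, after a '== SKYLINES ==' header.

== SKYLINES ==
[[22,12],[31,0]]
[[22,12],[31,0],[38,12],[48,0]]
[[22,12],[31,0],[38,12],[39,18],[43,12],[48,0]]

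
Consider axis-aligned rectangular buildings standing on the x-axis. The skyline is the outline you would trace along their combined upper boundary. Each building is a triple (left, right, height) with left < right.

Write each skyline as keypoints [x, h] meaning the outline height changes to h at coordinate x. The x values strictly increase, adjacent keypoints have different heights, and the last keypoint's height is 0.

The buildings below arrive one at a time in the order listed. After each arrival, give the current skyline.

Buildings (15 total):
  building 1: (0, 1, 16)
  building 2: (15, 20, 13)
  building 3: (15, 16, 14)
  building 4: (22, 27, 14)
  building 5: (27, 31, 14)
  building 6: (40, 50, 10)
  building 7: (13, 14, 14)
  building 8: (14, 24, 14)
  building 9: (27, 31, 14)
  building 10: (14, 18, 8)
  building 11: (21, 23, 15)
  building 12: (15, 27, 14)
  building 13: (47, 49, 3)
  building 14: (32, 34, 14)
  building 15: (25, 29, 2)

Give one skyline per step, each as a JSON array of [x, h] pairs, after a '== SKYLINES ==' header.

== SKYLINES ==
[[0,16],[1,0]]
[[0,16],[1,0],[15,13],[20,0]]
[[0,16],[1,0],[15,14],[16,13],[20,0]]
[[0,16],[1,0],[15,14],[16,13],[20,0],[22,14],[27,0]]
[[0,16],[1,0],[15,14],[16,13],[20,0],[22,14],[31,0]]
[[0,16],[1,0],[15,14],[16,13],[20,0],[22,14],[31,0],[40,10],[50,0]]
[[0,16],[1,0],[13,14],[14,0],[15,14],[16,13],[20,0],[22,14],[31,0],[40,10],[50,0]]
[[0,16],[1,0],[13,14],[31,0],[40,10],[50,0]]
[[0,16],[1,0],[13,14],[31,0],[40,10],[50,0]]
[[0,16],[1,0],[13,14],[31,0],[40,10],[50,0]]
[[0,16],[1,0],[13,14],[21,15],[23,14],[31,0],[40,10],[50,0]]
[[0,16],[1,0],[13,14],[21,15],[23,14],[31,0],[40,10],[50,0]]
[[0,16],[1,0],[13,14],[21,15],[23,14],[31,0],[40,10],[50,0]]
[[0,16],[1,0],[13,14],[21,15],[23,14],[31,0],[32,14],[34,0],[40,10],[50,0]]
[[0,16],[1,0],[13,14],[21,15],[23,14],[31,0],[32,14],[34,0],[40,10],[50,0]]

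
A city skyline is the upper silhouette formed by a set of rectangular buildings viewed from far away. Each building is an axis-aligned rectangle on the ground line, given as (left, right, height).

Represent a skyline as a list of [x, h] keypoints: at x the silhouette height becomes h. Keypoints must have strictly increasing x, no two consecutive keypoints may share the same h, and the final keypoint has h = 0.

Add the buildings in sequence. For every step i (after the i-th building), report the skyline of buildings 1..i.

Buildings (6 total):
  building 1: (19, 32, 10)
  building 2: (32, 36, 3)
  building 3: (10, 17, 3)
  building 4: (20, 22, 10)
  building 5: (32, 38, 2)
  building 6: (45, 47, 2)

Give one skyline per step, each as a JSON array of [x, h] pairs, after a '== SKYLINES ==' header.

== SKYLINES ==
[[19,10],[32,0]]
[[19,10],[32,3],[36,0]]
[[10,3],[17,0],[19,10],[32,3],[36,0]]
[[10,3],[17,0],[19,10],[32,3],[36,0]]
[[10,3],[17,0],[19,10],[32,3],[36,2],[38,0]]
[[10,3],[17,0],[19,10],[32,3],[36,2],[38,0],[45,2],[47,0]]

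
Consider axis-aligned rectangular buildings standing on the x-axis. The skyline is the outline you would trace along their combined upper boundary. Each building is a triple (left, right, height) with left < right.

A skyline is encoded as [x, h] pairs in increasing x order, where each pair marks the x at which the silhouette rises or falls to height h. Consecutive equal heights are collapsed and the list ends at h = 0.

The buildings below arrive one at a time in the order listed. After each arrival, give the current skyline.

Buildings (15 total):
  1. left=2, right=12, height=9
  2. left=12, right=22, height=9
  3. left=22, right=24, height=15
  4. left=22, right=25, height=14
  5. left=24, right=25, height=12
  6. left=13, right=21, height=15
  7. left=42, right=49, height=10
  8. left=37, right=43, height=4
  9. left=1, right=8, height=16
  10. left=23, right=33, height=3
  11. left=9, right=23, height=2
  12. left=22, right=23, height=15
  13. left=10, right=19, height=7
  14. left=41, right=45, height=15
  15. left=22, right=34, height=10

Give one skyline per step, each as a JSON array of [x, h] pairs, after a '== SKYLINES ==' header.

== SKYLINES ==
[[2,9],[12,0]]
[[2,9],[22,0]]
[[2,9],[22,15],[24,0]]
[[2,9],[22,15],[24,14],[25,0]]
[[2,9],[22,15],[24,14],[25,0]]
[[2,9],[13,15],[21,9],[22,15],[24,14],[25,0]]
[[2,9],[13,15],[21,9],[22,15],[24,14],[25,0],[42,10],[49,0]]
[[2,9],[13,15],[21,9],[22,15],[24,14],[25,0],[37,4],[42,10],[49,0]]
[[1,16],[8,9],[13,15],[21,9],[22,15],[24,14],[25,0],[37,4],[42,10],[49,0]]
[[1,16],[8,9],[13,15],[21,9],[22,15],[24,14],[25,3],[33,0],[37,4],[42,10],[49,0]]
[[1,16],[8,9],[13,15],[21,9],[22,15],[24,14],[25,3],[33,0],[37,4],[42,10],[49,0]]
[[1,16],[8,9],[13,15],[21,9],[22,15],[24,14],[25,3],[33,0],[37,4],[42,10],[49,0]]
[[1,16],[8,9],[13,15],[21,9],[22,15],[24,14],[25,3],[33,0],[37,4],[42,10],[49,0]]
[[1,16],[8,9],[13,15],[21,9],[22,15],[24,14],[25,3],[33,0],[37,4],[41,15],[45,10],[49,0]]
[[1,16],[8,9],[13,15],[21,9],[22,15],[24,14],[25,10],[34,0],[37,4],[41,15],[45,10],[49,0]]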